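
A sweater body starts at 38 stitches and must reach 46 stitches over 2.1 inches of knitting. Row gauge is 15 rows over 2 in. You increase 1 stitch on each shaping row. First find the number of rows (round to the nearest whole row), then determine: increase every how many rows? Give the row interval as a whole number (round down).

Rows = 2.1 × 7.5 = 15.8 → 16 rows.
Stitches to add: 8 → 8 shaping rows (at 1 st each).
16 / 8 = 2.00 → every 2 rows.

Increase every 2nd row.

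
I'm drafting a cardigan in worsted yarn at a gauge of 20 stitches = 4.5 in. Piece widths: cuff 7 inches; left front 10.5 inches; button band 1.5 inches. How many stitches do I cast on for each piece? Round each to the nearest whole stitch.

Rate = 20/4.5 = 4.444 sts per in.
cuff: 7 × 4.444 = 31.11 → 31.
left front: 10.5 × 4.444 = 46.67 → 47.
button band: 1.5 × 4.444 = 6.67 → 7.

cuff 31; left front 47; button band 7.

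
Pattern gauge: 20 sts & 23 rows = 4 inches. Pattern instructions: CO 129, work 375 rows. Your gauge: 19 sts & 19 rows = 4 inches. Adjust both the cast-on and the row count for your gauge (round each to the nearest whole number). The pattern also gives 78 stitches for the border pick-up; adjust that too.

Cast on 123 stitches; work 310 rows; border pick-up 74 stitches.

Stitches: 129 × 19/20 = 122.55 → 123.
Rows: 375 × 19/23 = 309.78 → 310.
border pick-up: 78 × 19/20 = 74.10 → 74.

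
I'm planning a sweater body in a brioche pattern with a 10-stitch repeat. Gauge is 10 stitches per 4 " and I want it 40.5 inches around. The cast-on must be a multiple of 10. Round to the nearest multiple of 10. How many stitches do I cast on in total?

10 / 4 = 2.5 sts per inch.
40.5 × 2.5 = 101.25 sts.
Nearest multiple of 10: 100.

CO 100 sts.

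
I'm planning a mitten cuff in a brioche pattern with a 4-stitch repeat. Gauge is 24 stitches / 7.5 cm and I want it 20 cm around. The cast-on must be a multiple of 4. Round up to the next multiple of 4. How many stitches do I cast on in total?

24 / 7.5 = 3.2 sts per cm.
20 × 3.2 = 64.00 sts.
Next multiple of 4: 64.

64 stitches.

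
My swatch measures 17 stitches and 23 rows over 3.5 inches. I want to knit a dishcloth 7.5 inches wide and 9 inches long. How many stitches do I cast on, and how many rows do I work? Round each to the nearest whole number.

Cast on 36 stitches and work 59 rows.

Stitch gauge = 17/3.5 = 4.857 sts/in; 7.5 × 4.857 = 36.43 → 36 sts.
Row gauge = 23/3.5 = 6.571 rows/in; 9 × 6.571 = 59.14 → 59 rows.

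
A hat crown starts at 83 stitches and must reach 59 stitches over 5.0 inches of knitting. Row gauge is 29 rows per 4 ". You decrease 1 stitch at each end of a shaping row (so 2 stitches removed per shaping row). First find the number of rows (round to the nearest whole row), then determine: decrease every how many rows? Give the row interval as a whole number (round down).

Decrease every 3rd row.

Rows = 5.0 × 7.25 = 36.2 → 36 rows.
Stitches to remove: 24 → 12 shaping rows (at 2 st each).
36 / 12 = 3.00 → every 3 rows.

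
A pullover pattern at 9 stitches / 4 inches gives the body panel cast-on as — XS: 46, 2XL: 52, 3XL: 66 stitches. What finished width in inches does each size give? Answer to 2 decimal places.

9/4 = 2.25 sts per in.
XS: 46 / 2.25 = 20.444 → 20.44 in.
2XL: 52 / 2.25 = 23.111 → 23.11 in.
3XL: 66 / 2.25 = 29.333 → 29.33 in.

XS 20.44 inches; 2XL 23.11 inches; 3XL 29.33 inches.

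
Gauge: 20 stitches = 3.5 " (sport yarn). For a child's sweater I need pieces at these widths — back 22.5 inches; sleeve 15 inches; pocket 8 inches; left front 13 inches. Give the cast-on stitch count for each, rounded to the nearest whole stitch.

back 129; sleeve 86; pocket 46; left front 74.

Rate = 20/3.5 = 5.714 sts per in.
back: 22.5 × 5.714 = 128.57 → 129.
sleeve: 15 × 5.714 = 85.71 → 86.
pocket: 8 × 5.714 = 45.71 → 46.
left front: 13 × 5.714 = 74.29 → 74.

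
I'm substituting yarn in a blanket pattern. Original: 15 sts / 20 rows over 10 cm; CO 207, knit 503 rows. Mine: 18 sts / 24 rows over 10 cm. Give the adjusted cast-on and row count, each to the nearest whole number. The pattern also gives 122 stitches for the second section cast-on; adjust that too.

Cast on 248 stitches; work 604 rows; second section cast-on 146 stitches.

Stitches: 207 × 18/15 = 248.40 → 248.
Rows: 503 × 24/20 = 603.60 → 604.
second section cast-on: 122 × 18/15 = 146.40 → 146.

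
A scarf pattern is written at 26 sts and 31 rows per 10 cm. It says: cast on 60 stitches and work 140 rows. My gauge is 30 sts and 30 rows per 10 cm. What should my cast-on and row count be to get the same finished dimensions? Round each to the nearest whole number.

Stitches: 60 × 30/26 = 69.23 → 69.
Rows: 140 × 30/31 = 135.48 → 135.

Cast on 69 stitches; work 135 rows.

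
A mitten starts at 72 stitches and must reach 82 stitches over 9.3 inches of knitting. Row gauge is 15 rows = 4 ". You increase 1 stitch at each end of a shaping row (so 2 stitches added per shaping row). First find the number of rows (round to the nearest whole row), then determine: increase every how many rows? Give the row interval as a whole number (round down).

Increase every 7th row.

Rows = 9.3 × 3.75 = 34.9 → 35 rows.
Stitches to add: 10 → 5 shaping rows (at 2 st each).
35 / 5 = 7.00 → every 7 rows.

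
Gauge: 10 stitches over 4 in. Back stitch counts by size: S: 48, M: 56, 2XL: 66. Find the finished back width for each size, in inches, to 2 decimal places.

10/4 = 2.5 sts per in.
S: 48 / 2.5 = 19.200 → 19.20 in.
M: 56 / 2.5 = 22.400 → 22.40 in.
2XL: 66 / 2.5 = 26.400 → 26.40 in.

S 19.20 inches; M 22.40 inches; 2XL 26.40 inches.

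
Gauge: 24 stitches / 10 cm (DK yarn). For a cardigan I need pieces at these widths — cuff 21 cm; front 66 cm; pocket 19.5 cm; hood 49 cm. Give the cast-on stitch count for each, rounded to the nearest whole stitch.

cuff 50; front 158; pocket 47; hood 118.

Rate = 24/10 = 2.4 sts per cm.
cuff: 21 × 2.4 = 50.40 → 50.
front: 66 × 2.4 = 158.40 → 158.
pocket: 19.5 × 2.4 = 46.80 → 47.
hood: 49 × 2.4 = 117.60 → 118.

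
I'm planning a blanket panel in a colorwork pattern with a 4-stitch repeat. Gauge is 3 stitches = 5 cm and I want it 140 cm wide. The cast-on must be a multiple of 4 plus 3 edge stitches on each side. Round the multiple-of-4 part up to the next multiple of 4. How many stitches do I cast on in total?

3 / 5 = 0.6 sts per cm.
140 × 0.6 = 84.00 sts.
Less 6 edge sts → 78.00 for the repeat.
Next multiple of 4: 80.
Add back 6 edge sts → 86.

86 stitches.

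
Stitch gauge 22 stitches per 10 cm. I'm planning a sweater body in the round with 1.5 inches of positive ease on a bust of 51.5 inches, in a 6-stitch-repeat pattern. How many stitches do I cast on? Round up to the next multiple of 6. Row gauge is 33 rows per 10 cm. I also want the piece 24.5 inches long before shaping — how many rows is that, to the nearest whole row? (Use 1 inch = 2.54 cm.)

Finished = 51.5 + 1.5 = 53 inches.
53 inches × 2.54 = 134.62 cm.
22/10 = 2.2 sts per cm; 134.62 × 2.2 = 296.16 sts.
Next multiple of 6 → 300.
24.5 inches = 62.23 cm; × 3.3 = 205.36 → 205 rows.

Cast on 300 stitches; work 205 rows.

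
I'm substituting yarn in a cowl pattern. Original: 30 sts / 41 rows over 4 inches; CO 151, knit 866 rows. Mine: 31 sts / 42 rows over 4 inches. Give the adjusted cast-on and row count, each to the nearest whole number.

Cast on 156 stitches; work 887 rows.

Stitches: 151 × 31/30 = 156.03 → 156.
Rows: 866 × 42/41 = 887.12 → 887.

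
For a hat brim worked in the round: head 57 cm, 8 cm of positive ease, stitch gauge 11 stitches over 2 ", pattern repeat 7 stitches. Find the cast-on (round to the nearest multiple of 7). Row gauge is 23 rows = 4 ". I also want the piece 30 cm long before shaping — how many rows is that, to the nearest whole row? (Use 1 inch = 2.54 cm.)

Finished = 57 + 8 = 65 cm.
65 cm × 1/2.54 = 25.59 inches.
11/2 = 5.5 sts per in; 25.59 × 5.5 = 140.75 sts.
Nearest multiple of 7 → 140.
30 cm = 11.81 inches; × 5.75 = 67.91 → 68 rows.

Cast on 140 stitches; work 68 rows.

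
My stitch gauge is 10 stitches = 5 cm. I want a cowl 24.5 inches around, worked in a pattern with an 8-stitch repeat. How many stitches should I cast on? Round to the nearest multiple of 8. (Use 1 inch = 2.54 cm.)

CO 128 sts.

24.5 in = 24.5 × 2.54 = 62.23 cm.
10 / 5 = 2 sts/cm.
62.23 × 2 = 124.46 sts.
→ 128.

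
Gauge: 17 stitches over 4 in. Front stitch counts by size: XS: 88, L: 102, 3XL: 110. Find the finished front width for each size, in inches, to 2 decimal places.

17/4 = 4.25 sts per in.
XS: 88 / 4.25 = 20.706 → 20.71 in.
L: 102 / 4.25 = 24.000 → 24.00 in.
3XL: 110 / 4.25 = 25.882 → 25.88 in.

XS 20.71 inches; L 24.00 inches; 3XL 25.88 inches.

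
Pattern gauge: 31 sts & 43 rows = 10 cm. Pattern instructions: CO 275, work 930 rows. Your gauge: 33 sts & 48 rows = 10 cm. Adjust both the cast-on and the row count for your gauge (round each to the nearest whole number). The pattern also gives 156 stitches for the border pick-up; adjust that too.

Stitches: 275 × 33/31 = 292.74 → 293.
Rows: 930 × 48/43 = 1038.14 → 1038.
border pick-up: 156 × 33/31 = 166.06 → 166.

Cast on 293 stitches; work 1038 rows; border pick-up 166 stitches.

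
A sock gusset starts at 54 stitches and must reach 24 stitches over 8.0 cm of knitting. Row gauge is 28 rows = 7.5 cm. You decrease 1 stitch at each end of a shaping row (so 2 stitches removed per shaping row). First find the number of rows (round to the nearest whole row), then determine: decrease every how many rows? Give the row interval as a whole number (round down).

Rows = 8.0 × 3.733 = 29.9 → 30 rows.
Stitches to remove: 30 → 15 shaping rows (at 2 st each).
30 / 15 = 2.00 → every 2 rows.

Decrease every 2nd row.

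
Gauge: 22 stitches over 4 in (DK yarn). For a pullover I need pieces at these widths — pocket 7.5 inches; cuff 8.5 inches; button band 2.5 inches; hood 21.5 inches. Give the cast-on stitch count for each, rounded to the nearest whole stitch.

Rate = 22/4 = 5.5 sts per in.
pocket: 7.5 × 5.5 = 41.25 → 41.
cuff: 8.5 × 5.5 = 46.75 → 47.
button band: 2.5 × 5.5 = 13.75 → 14.
hood: 21.5 × 5.5 = 118.25 → 118.

pocket 41; cuff 47; button band 14; hood 118.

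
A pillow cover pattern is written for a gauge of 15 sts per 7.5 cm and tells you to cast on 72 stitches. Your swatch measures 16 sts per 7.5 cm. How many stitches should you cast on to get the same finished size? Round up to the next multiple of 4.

80 stitches.

Scale factor = 16 / 15 = 1.067.
72 × 16 / 15 = 76.80 sts.
→ 80 sts.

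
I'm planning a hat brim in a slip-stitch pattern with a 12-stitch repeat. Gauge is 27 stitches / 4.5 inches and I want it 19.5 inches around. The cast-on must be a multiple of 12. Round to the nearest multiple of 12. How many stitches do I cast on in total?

120 stitches.

27 / 4.5 = 6 sts per inch.
19.5 × 6 = 117.00 sts.
Nearest multiple of 12: 120.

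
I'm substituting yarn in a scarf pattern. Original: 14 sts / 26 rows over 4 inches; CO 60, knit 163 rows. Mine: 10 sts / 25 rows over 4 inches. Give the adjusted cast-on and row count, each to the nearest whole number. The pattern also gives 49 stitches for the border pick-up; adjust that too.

Cast on 43 stitches; work 157 rows; border pick-up 35 stitches.

Stitches: 60 × 10/14 = 42.86 → 43.
Rows: 163 × 25/26 = 156.73 → 157.
border pick-up: 49 × 10/14 = 35.00 → 35.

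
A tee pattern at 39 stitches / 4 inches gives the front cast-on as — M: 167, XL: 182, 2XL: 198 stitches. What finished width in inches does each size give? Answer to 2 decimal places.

M 17.13 inches; XL 18.67 inches; 2XL 20.31 inches.

39/4 = 9.75 sts per in.
M: 167 / 9.75 = 17.128 → 17.13 in.
XL: 182 / 9.75 = 18.667 → 18.67 in.
2XL: 198 / 9.75 = 20.308 → 20.31 in.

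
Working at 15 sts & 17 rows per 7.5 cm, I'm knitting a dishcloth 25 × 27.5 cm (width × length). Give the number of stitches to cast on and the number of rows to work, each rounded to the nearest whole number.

Stitch gauge = 15/7.5 = 2 sts/cm; 25 × 2 = 50.00 → 50 sts.
Row gauge = 17/7.5 = 2.267 rows/cm; 27.5 × 2.267 = 62.33 → 62 rows.

Cast on 50 stitches and work 62 rows.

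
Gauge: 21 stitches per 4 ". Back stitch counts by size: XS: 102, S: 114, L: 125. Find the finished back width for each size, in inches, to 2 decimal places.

XS 19.43 inches; S 21.71 inches; L 23.81 inches.

21/4 = 5.25 sts per in.
XS: 102 / 5.25 = 19.429 → 19.43 in.
S: 114 / 5.25 = 21.714 → 21.71 in.
L: 125 / 5.25 = 23.810 → 23.81 in.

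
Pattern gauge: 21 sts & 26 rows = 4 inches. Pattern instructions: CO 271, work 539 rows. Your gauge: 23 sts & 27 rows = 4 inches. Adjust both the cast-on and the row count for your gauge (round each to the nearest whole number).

Stitches: 271 × 23/21 = 296.81 → 297.
Rows: 539 × 27/26 = 559.73 → 560.

Cast on 297 stitches; work 560 rows.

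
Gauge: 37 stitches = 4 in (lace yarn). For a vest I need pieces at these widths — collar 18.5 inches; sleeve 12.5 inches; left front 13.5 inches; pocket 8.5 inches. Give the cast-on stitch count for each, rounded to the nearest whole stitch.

collar 171; sleeve 116; left front 125; pocket 79.

Rate = 37/4 = 9.25 sts per in.
collar: 18.5 × 9.25 = 171.12 → 171.
sleeve: 12.5 × 9.25 = 115.62 → 116.
left front: 13.5 × 9.25 = 124.88 → 125.
pocket: 8.5 × 9.25 = 78.62 → 79.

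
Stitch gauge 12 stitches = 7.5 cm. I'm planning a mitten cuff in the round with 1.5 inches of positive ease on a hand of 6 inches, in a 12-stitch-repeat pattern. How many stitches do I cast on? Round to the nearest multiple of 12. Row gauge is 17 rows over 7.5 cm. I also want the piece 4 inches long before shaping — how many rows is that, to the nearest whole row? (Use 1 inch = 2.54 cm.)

Finished = 6 + 1.5 = 7.5 inches.
7.5 inches × 2.54 = 19.05 cm.
12/7.5 = 1.6 sts per cm; 19.05 × 1.6 = 30.48 sts.
Nearest multiple of 12 → 36.
4 inches = 10.16 cm; × 2.267 = 23.03 → 23 rows.

Cast on 36 stitches; work 23 rows.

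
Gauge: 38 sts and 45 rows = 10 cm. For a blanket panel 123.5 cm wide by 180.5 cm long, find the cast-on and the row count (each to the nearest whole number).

Stitch gauge = 38/10 = 3.8 sts/cm; 123.5 × 3.8 = 469.30 → 469 sts.
Row gauge = 45/10 = 4.5 rows/cm; 180.5 × 4.5 = 812.25 → 812 rows.

Cast on 469 stitches and work 812 rows.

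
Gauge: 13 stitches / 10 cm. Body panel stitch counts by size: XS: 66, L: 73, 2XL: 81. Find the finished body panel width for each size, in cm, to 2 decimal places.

13/10 = 1.3 sts per cm.
XS: 66 / 1.3 = 50.769 → 50.77 cm.
L: 73 / 1.3 = 56.154 → 56.15 cm.
2XL: 81 / 1.3 = 62.308 → 62.31 cm.

XS 50.77 cm; L 56.15 cm; 2XL 62.31 cm.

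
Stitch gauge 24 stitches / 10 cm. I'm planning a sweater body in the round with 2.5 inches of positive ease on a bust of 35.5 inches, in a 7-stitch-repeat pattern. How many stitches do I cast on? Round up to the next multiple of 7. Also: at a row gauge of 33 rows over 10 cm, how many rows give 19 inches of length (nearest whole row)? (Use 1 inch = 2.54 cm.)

Cast on 238 stitches; work 159 rows.

Finished = 35.5 + 2.5 = 38 inches.
38 inches × 2.54 = 96.52 cm.
24/10 = 2.4 sts per cm; 96.52 × 2.4 = 231.65 sts.
Next multiple of 7 → 238.
19 inches = 48.26 cm; × 3.3 = 159.26 → 159 rows.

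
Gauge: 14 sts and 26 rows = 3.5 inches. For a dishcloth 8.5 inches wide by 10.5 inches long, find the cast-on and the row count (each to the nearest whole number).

Stitch gauge = 14/3.5 = 4 sts/in; 8.5 × 4 = 34.00 → 34 sts.
Row gauge = 26/3.5 = 7.429 rows/in; 10.5 × 7.429 = 78.00 → 78 rows.

Cast on 34 stitches and work 78 rows.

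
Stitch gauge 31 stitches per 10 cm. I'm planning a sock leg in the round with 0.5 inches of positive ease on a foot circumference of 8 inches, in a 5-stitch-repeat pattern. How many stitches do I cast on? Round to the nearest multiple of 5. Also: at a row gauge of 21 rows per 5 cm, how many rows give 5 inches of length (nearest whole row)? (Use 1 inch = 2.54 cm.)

Cast on 65 stitches; work 53 rows.

Finished = 8 + 0.5 = 8.5 inches.
8.5 inches × 2.54 = 21.59 cm.
31/10 = 3.1 sts per cm; 21.59 × 3.1 = 66.93 sts.
Nearest multiple of 5 → 65.
5 inches = 12.70 cm; × 4.2 = 53.34 → 53 rows.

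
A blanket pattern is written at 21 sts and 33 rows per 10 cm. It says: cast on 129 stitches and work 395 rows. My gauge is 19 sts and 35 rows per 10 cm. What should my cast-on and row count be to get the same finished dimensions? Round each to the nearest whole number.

Cast on 117 stitches; work 419 rows.

Stitches: 129 × 19/21 = 116.71 → 117.
Rows: 395 × 35/33 = 418.94 → 419.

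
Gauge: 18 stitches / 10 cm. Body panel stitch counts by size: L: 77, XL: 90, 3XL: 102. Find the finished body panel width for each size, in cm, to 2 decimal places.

18/10 = 1.8 sts per cm.
L: 77 / 1.8 = 42.778 → 42.78 cm.
XL: 90 / 1.8 = 50.000 → 50.00 cm.
3XL: 102 / 1.8 = 56.667 → 56.67 cm.

L 42.78 cm; XL 50.00 cm; 3XL 56.67 cm.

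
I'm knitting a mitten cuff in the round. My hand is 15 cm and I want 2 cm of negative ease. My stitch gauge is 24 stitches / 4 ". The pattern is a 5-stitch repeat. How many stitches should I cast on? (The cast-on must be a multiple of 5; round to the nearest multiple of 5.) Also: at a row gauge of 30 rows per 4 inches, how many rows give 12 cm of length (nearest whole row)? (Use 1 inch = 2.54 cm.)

Cast on 30 stitches; work 35 rows.

Finished = 15 − 2 = 13 cm.
13 cm × 1/2.54 = 5.12 inches.
24/4 = 6 sts per in; 5.12 × 6 = 30.71 sts.
Nearest multiple of 5 → 30.
12 cm = 4.72 inches; × 7.5 = 35.43 → 35 rows.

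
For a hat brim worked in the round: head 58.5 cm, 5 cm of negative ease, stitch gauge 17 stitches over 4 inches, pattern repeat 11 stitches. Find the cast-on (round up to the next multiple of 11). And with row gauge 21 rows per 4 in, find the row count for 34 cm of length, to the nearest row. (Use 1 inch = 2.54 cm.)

Cast on 99 stitches; work 70 rows.

Finished = 58.5 − 5 = 53.5 cm.
53.5 cm × 1/2.54 = 21.06 inches.
17/4 = 4.25 sts per in; 21.06 × 4.25 = 89.52 sts.
Next multiple of 11 → 99.
34 cm = 13.39 inches; × 5.25 = 70.28 → 70 rows.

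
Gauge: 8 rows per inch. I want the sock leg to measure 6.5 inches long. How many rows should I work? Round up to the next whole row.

Knit 52 rows.

8 rows / 1 in = 8 rows per inch.
6.5 × 8 = 52.00 rows.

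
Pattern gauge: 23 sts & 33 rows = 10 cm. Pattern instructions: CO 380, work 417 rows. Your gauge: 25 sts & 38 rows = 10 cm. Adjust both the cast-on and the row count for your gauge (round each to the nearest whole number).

Cast on 413 stitches; work 480 rows.

Stitches: 380 × 25/23 = 413.04 → 413.
Rows: 417 × 38/33 = 480.18 → 480.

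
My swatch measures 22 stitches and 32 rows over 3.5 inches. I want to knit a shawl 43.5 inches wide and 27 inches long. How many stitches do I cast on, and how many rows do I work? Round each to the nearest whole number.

Cast on 273 stitches and work 247 rows.

Stitch gauge = 22/3.5 = 6.286 sts/in; 43.5 × 6.286 = 273.43 → 273 sts.
Row gauge = 32/3.5 = 9.143 rows/in; 27 × 9.143 = 246.86 → 247 rows.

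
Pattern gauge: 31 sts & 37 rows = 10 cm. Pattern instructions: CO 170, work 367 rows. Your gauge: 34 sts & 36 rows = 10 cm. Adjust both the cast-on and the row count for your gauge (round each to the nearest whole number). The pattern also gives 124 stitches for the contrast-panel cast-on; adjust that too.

Stitches: 170 × 34/31 = 186.45 → 186.
Rows: 367 × 36/37 = 357.08 → 357.
contrast-panel cast-on: 124 × 34/31 = 136.00 → 136.

Cast on 186 stitches; work 357 rows; contrast-panel cast-on 136 stitches.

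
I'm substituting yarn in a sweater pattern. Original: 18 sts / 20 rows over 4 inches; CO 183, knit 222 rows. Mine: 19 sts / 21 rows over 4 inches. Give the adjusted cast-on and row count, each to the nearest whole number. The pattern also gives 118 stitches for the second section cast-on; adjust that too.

Cast on 193 stitches; work 233 rows; second section cast-on 125 stitches.

Stitches: 183 × 19/18 = 193.17 → 193.
Rows: 222 × 21/20 = 233.10 → 233.
second section cast-on: 118 × 19/18 = 124.56 → 125.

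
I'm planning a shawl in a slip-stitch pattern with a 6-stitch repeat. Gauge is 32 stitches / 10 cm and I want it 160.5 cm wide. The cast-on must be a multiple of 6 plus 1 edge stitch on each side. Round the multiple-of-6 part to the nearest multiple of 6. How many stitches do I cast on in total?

32 / 10 = 3.2 sts per cm.
160.5 × 3.2 = 513.60 sts.
Less 2 edge sts → 511.60 for the repeat.
Nearest multiple of 6: 510.
Add back 2 edge sts → 512.

Cast on 512 stitches.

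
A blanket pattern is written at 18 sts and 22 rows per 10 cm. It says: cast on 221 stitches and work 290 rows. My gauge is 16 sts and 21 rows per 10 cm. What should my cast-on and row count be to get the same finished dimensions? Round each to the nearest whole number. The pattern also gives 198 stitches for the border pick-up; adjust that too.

Cast on 196 stitches; work 277 rows; border pick-up 176 stitches.

Stitches: 221 × 16/18 = 196.44 → 196.
Rows: 290 × 21/22 = 276.82 → 277.
border pick-up: 198 × 16/18 = 176.00 → 176.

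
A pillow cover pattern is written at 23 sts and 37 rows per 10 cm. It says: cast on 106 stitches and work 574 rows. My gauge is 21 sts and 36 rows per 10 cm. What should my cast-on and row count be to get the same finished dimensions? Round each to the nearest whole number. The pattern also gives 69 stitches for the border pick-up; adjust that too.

Cast on 97 stitches; work 558 rows; border pick-up 63 stitches.

Stitches: 106 × 21/23 = 96.78 → 97.
Rows: 574 × 36/37 = 558.49 → 558.
border pick-up: 69 × 21/23 = 63.00 → 63.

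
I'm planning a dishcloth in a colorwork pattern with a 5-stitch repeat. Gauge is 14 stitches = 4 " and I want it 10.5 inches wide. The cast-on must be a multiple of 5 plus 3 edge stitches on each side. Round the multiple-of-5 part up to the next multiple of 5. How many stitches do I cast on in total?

14 / 4 = 3.5 sts per inch.
10.5 × 3.5 = 36.75 sts.
Less 6 edge sts → 30.75 for the repeat.
Next multiple of 5: 35.
Add back 6 edge sts → 41.

Cast on 41 stitches.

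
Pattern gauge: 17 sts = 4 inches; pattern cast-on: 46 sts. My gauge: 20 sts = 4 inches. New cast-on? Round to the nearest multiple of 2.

Cast on 54 stitches.

Scale factor = 20 / 17 = 1.176.
46 × 20 / 17 = 54.12 sts.
→ 54 sts.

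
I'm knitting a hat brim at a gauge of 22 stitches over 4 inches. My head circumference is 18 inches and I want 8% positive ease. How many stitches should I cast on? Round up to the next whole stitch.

Finished = 18 × 1.08 = 19.44 in.
22 / 4 = 5.5 sts per inch.
19.44 × 5.5 = 106.92 sts.
→ 107 sts.

107 stitches.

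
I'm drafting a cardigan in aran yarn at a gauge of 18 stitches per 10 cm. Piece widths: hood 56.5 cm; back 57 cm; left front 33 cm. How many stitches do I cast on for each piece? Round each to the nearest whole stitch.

hood 102; back 103; left front 59.

Rate = 18/10 = 1.8 sts per cm.
hood: 56.5 × 1.8 = 101.70 → 102.
back: 57 × 1.8 = 102.60 → 103.
left front: 33 × 1.8 = 59.40 → 59.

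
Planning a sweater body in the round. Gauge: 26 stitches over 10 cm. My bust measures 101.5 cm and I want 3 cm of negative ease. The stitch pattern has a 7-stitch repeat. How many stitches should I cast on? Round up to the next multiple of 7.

Finished = 101.5 − 3 = 98.5 cm.
26 / 10 = 2.6 sts/cm.
98.5 × 2.6 = 256.10 sts.
Next multiple of 7: 259.

259 stitches.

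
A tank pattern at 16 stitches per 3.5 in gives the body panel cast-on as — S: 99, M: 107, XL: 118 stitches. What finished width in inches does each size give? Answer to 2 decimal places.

S 21.66 inches; M 23.41 inches; XL 25.81 inches.

16/3.5 = 4.571 sts per in.
S: 99 / 4.571 = 21.656 → 21.66 in.
M: 107 / 4.571 = 23.406 → 23.41 in.
XL: 118 / 4.571 = 25.812 → 25.81 in.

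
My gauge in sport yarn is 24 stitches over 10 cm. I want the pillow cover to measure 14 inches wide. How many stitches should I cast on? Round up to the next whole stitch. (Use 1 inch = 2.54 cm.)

Cast on 86 stitches.

14 in = 35.56 cm.
24 stitches / 10 cm = 2.4 stitches per cm.
35.56 × 2.4 = 85.34 stitches.
Round up → 86.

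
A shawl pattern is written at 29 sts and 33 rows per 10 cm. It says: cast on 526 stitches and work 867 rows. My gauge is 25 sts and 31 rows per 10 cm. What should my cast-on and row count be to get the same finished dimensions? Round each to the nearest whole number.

Cast on 453 stitches; work 814 rows.

Stitches: 526 × 25/29 = 453.45 → 453.
Rows: 867 × 31/33 = 814.45 → 814.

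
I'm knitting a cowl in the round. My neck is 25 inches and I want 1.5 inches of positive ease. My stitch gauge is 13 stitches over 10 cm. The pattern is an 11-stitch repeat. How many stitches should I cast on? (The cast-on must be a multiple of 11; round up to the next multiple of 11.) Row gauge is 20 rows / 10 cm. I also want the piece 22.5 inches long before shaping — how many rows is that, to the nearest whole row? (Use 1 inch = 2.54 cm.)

Cast on 88 stitches; work 114 rows.

Finished = 25 + 1.5 = 26.5 inches.
26.5 inches × 2.54 = 67.31 cm.
13/10 = 1.3 sts per cm; 67.31 × 1.3 = 87.50 sts.
Next multiple of 11 → 88.
22.5 inches = 57.15 cm; × 2 = 114.30 → 114 rows.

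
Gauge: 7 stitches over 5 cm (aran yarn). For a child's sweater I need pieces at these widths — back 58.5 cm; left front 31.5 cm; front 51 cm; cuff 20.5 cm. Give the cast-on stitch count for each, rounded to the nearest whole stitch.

back 82; left front 44; front 71; cuff 29.

Rate = 7/5 = 1.4 sts per cm.
back: 58.5 × 1.4 = 81.90 → 82.
left front: 31.5 × 1.4 = 44.10 → 44.
front: 51 × 1.4 = 71.40 → 71.
cuff: 20.5 × 1.4 = 28.70 → 29.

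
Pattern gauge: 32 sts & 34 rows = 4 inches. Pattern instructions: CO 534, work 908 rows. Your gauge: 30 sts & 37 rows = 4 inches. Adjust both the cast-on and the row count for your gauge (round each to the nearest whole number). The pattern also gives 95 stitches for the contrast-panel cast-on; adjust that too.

Stitches: 534 × 30/32 = 500.62 → 501.
Rows: 908 × 37/34 = 988.12 → 988.
contrast-panel cast-on: 95 × 30/32 = 89.06 → 89.

Cast on 501 stitches; work 988 rows; contrast-panel cast-on 89 stitches.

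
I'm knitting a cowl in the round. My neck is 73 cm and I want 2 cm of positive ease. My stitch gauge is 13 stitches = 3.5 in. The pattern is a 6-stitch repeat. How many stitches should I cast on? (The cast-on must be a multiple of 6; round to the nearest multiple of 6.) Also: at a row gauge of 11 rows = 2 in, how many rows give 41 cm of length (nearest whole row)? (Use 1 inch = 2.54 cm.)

Finished = 73 + 2 = 75 cm.
75 cm × 1/2.54 = 29.53 inches.
13/3.5 = 3.714 sts per in; 29.53 × 3.714 = 109.67 sts.
Nearest multiple of 6 → 108.
41 cm = 16.14 inches; × 5.5 = 88.78 → 89 rows.

Cast on 108 stitches; work 89 rows.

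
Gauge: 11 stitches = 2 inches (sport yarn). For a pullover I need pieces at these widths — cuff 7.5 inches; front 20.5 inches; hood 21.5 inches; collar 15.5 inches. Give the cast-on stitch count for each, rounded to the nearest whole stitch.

cuff 41; front 113; hood 118; collar 85.

Rate = 11/2 = 5.5 sts per in.
cuff: 7.5 × 5.5 = 41.25 → 41.
front: 20.5 × 5.5 = 112.75 → 113.
hood: 21.5 × 5.5 = 118.25 → 118.
collar: 15.5 × 5.5 = 85.25 → 85.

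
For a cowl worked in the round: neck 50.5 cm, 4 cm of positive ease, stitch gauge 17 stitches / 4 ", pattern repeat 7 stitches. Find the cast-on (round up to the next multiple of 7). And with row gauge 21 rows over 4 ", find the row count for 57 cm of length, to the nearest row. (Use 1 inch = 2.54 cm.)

Finished = 50.5 + 4 = 54.5 cm.
54.5 cm × 1/2.54 = 21.46 inches.
17/4 = 4.25 sts per in; 21.46 × 4.25 = 91.19 sts.
Next multiple of 7 → 98.
57 cm = 22.44 inches; × 5.25 = 117.81 → 118 rows.

Cast on 98 stitches; work 118 rows.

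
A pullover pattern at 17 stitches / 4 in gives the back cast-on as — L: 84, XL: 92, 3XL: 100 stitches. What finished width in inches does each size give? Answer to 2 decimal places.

17/4 = 4.25 sts per in.
L: 84 / 4.25 = 19.765 → 19.76 in.
XL: 92 / 4.25 = 21.647 → 21.65 in.
3XL: 100 / 4.25 = 23.529 → 23.53 in.

L 19.76 inches; XL 21.65 inches; 3XL 23.53 inches.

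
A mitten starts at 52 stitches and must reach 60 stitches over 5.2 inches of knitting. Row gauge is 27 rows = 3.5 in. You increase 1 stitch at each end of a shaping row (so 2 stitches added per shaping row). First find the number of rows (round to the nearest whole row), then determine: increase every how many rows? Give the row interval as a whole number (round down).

Increase every 10th row.

Rows = 5.2 × 7.714 = 40.1 → 40 rows.
Stitches to add: 8 → 4 shaping rows (at 2 st each).
40 / 4 = 10.00 → every 10 rows.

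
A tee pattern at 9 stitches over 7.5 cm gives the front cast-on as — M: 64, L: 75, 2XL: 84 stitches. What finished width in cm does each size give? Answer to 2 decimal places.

M 53.33 cm; L 62.50 cm; 2XL 70.00 cm.

9/7.5 = 1.2 sts per cm.
M: 64 / 1.2 = 53.333 → 53.33 cm.
L: 75 / 1.2 = 62.500 → 62.50 cm.
2XL: 84 / 1.2 = 70.000 → 70.00 cm.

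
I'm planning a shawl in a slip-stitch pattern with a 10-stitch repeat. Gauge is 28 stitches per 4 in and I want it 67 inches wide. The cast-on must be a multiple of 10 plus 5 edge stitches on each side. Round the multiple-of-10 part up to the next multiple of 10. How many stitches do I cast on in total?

470 stitches.

28 / 4 = 7 sts per inch.
67 × 7 = 469.00 sts.
Less 10 edge sts → 459.00 for the repeat.
Next multiple of 10: 460.
Add back 10 edge sts → 470.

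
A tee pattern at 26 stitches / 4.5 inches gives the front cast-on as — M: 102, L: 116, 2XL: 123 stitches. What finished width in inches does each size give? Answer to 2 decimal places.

M 17.65 inches; L 20.08 inches; 2XL 21.29 inches.

26/4.5 = 5.778 sts per in.
M: 102 / 5.778 = 17.654 → 17.65 in.
L: 116 / 5.778 = 20.077 → 20.08 in.
2XL: 123 / 5.778 = 21.288 → 21.29 in.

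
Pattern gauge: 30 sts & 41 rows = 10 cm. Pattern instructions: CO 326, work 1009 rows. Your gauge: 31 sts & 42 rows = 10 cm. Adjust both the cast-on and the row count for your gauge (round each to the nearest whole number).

Cast on 337 stitches; work 1034 rows.

Stitches: 326 × 31/30 = 336.87 → 337.
Rows: 1009 × 42/41 = 1033.61 → 1034.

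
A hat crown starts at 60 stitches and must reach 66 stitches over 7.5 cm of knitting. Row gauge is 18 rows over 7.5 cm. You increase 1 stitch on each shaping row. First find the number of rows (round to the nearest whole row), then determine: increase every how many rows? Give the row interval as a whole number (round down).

Rows = 7.5 × 2.4 = 18.0 → 18 rows.
Stitches to add: 6 → 6 shaping rows (at 1 st each).
18 / 6 = 3.00 → every 3 rows.

Increase every 3rd row.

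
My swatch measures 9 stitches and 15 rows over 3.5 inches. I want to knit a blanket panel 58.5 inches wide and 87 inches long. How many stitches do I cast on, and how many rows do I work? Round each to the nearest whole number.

Stitch gauge = 9/3.5 = 2.571 sts/in; 58.5 × 2.571 = 150.43 → 150 sts.
Row gauge = 15/3.5 = 4.286 rows/in; 87 × 4.286 = 372.86 → 373 rows.

Cast on 150 stitches and work 373 rows.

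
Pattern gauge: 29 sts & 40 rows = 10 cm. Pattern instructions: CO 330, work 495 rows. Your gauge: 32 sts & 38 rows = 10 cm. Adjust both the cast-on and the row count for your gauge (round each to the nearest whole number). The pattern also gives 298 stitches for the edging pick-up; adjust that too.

Cast on 364 stitches; work 470 rows; edging pick-up 329 stitches.

Stitches: 330 × 32/29 = 364.14 → 364.
Rows: 495 × 38/40 = 470.25 → 470.
edging pick-up: 298 × 32/29 = 328.83 → 329.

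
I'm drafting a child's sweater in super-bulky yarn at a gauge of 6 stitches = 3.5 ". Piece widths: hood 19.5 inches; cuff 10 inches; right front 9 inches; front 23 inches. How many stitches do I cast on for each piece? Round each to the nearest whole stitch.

hood 33; cuff 17; right front 15; front 39.

Rate = 6/3.5 = 1.714 sts per in.
hood: 19.5 × 1.714 = 33.43 → 33.
cuff: 10 × 1.714 = 17.14 → 17.
right front: 9 × 1.714 = 15.43 → 15.
front: 23 × 1.714 = 39.43 → 39.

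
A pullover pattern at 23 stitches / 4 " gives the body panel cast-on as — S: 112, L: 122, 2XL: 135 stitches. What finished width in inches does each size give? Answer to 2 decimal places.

S 19.48 inches; L 21.22 inches; 2XL 23.48 inches.

23/4 = 5.75 sts per in.
S: 112 / 5.75 = 19.478 → 19.48 in.
L: 122 / 5.75 = 21.217 → 21.22 in.
2XL: 135 / 5.75 = 23.478 → 23.48 in.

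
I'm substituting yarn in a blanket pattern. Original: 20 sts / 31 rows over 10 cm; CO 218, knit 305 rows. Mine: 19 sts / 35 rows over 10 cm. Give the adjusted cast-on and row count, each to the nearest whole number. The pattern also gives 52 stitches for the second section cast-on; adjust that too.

Cast on 207 stitches; work 344 rows; second section cast-on 49 stitches.

Stitches: 218 × 19/20 = 207.10 → 207.
Rows: 305 × 35/31 = 344.35 → 344.
second section cast-on: 52 × 19/20 = 49.40 → 49.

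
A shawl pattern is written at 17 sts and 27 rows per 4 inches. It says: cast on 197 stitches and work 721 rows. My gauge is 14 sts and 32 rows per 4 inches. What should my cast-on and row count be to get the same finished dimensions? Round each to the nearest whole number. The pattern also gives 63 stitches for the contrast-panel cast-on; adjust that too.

Cast on 162 stitches; work 855 rows; contrast-panel cast-on 52 stitches.

Stitches: 197 × 14/17 = 162.24 → 162.
Rows: 721 × 32/27 = 854.52 → 855.
contrast-panel cast-on: 63 × 14/17 = 51.88 → 52.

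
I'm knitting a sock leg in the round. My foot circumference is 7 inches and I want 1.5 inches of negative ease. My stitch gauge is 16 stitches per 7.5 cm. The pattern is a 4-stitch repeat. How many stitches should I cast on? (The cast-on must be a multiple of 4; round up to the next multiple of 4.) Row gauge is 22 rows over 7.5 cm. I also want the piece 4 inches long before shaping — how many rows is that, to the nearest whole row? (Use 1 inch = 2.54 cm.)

Cast on 32 stitches; work 30 rows.

Finished = 7 − 1.5 = 5.5 inches.
5.5 inches × 2.54 = 13.97 cm.
16/7.5 = 2.133 sts per cm; 13.97 × 2.133 = 29.80 sts.
Next multiple of 4 → 32.
4 inches = 10.16 cm; × 2.933 = 29.80 → 30 rows.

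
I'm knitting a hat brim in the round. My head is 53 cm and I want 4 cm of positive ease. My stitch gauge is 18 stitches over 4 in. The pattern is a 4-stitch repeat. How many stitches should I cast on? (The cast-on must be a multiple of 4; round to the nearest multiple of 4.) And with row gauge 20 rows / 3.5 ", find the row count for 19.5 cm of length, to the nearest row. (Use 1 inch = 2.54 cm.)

Cast on 100 stitches; work 44 rows.

Finished = 53 + 4 = 57 cm.
57 cm × 1/2.54 = 22.44 inches.
18/4 = 4.5 sts per in; 22.44 × 4.5 = 100.98 sts.
Nearest multiple of 4 → 100.
19.5 cm = 7.68 inches; × 5.714 = 43.87 → 44 rows.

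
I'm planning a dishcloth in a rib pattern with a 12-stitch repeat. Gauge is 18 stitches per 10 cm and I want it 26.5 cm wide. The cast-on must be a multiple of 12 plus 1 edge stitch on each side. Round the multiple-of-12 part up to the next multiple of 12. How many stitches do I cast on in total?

18 / 10 = 1.8 sts per cm.
26.5 × 1.8 = 47.70 sts.
Less 2 edge sts → 45.70 for the repeat.
Next multiple of 12: 48.
Add back 2 edge sts → 50.

50 stitches.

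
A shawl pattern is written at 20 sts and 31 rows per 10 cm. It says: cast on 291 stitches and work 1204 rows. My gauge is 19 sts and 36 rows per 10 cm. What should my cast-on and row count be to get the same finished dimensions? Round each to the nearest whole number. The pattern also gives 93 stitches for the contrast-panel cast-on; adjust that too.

Cast on 276 stitches; work 1398 rows; contrast-panel cast-on 88 stitches.

Stitches: 291 × 19/20 = 276.45 → 276.
Rows: 1204 × 36/31 = 1398.19 → 1398.
contrast-panel cast-on: 93 × 19/20 = 88.35 → 88.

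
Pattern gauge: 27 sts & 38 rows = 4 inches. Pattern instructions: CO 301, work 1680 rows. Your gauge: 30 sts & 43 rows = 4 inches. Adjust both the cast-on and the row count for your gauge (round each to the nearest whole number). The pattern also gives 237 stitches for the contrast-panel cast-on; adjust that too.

Stitches: 301 × 30/27 = 334.44 → 334.
Rows: 1680 × 43/38 = 1901.05 → 1901.
contrast-panel cast-on: 237 × 30/27 = 263.33 → 263.

Cast on 334 stitches; work 1901 rows; contrast-panel cast-on 263 stitches.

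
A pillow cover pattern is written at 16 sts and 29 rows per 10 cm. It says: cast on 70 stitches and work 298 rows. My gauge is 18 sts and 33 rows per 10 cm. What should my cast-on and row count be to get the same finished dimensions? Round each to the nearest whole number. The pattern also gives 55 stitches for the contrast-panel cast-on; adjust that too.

Stitches: 70 × 18/16 = 78.75 → 79.
Rows: 298 × 33/29 = 339.10 → 339.
contrast-panel cast-on: 55 × 18/16 = 61.88 → 62.

Cast on 79 stitches; work 339 rows; contrast-panel cast-on 62 stitches.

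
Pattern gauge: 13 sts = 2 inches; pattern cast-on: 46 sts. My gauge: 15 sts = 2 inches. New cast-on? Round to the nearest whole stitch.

Scale factor = 15 / 13 = 1.154.
46 × 15 / 13 = 53.08 sts.
→ 53 sts.

53 stitches.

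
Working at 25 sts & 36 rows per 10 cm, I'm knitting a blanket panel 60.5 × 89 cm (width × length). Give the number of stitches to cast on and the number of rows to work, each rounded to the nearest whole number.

Cast on 151 stitches and work 320 rows.

Stitch gauge = 25/10 = 2.5 sts/cm; 60.5 × 2.5 = 151.25 → 151 sts.
Row gauge = 36/10 = 3.6 rows/cm; 89 × 3.6 = 320.40 → 320 rows.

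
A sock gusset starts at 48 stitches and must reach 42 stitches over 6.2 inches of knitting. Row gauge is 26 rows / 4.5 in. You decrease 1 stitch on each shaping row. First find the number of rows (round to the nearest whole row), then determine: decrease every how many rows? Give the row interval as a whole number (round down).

Decrease every 6th row.

Rows = 6.2 × 5.778 = 35.8 → 36 rows.
Stitches to remove: 6 → 6 shaping rows (at 1 st each).
36 / 6 = 6.00 → every 6 rows.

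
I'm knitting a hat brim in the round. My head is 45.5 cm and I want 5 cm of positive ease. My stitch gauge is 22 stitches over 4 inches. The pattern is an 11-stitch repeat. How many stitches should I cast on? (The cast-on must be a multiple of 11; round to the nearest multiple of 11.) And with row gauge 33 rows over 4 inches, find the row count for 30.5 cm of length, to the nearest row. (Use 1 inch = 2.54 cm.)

Finished = 45.5 + 5 = 50.5 cm.
50.5 cm × 1/2.54 = 19.88 inches.
22/4 = 5.5 sts per in; 19.88 × 5.5 = 109.35 sts.
Nearest multiple of 11 → 110.
30.5 cm = 12.01 inches; × 8.25 = 99.06 → 99 rows.

Cast on 110 stitches; work 99 rows.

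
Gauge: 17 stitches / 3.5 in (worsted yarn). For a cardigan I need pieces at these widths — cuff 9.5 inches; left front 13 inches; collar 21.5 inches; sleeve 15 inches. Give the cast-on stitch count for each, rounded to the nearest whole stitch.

Rate = 17/3.5 = 4.857 sts per in.
cuff: 9.5 × 4.857 = 46.14 → 46.
left front: 13 × 4.857 = 63.14 → 63.
collar: 21.5 × 4.857 = 104.43 → 104.
sleeve: 15 × 4.857 = 72.86 → 73.

cuff 46; left front 63; collar 104; sleeve 73.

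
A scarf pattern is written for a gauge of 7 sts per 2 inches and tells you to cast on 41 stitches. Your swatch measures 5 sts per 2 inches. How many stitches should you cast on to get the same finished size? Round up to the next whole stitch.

Scale factor = 5 / 7 = 0.714.
41 × 5 / 7 = 29.29 sts.
→ 30 sts.

Cast on 30 stitches.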